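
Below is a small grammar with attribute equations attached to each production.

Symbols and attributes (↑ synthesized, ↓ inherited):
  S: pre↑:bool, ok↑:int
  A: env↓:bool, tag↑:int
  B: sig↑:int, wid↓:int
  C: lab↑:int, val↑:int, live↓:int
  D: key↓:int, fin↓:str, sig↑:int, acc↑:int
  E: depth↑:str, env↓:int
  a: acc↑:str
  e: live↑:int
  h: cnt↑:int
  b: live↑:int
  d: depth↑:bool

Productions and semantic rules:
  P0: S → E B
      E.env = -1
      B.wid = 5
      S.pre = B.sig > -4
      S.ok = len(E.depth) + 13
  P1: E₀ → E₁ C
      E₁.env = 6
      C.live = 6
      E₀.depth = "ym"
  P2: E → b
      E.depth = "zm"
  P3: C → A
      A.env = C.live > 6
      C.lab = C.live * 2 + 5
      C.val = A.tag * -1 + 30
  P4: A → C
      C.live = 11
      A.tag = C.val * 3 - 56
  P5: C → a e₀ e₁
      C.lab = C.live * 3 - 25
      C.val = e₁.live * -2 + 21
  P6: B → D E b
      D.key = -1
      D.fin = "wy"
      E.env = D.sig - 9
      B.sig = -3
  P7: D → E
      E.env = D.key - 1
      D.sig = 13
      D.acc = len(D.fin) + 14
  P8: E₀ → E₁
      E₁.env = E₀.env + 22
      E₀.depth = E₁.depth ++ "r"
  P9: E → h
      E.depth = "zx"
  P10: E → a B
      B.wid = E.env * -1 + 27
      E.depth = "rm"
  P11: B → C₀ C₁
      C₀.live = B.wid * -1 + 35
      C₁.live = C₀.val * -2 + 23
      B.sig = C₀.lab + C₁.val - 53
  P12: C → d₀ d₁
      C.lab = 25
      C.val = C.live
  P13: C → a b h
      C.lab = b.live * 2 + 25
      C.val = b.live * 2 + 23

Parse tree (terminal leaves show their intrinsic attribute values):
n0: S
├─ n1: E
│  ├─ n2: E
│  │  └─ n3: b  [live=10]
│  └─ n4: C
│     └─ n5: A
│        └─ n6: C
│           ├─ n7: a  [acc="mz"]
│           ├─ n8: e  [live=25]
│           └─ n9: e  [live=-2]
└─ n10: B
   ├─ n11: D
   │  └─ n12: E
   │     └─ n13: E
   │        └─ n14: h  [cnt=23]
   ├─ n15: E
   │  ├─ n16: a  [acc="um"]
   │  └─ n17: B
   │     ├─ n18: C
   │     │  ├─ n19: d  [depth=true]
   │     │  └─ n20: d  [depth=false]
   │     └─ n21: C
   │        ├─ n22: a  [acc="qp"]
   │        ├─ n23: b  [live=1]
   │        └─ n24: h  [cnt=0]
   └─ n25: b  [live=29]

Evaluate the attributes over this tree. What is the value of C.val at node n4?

1. n1.env = -1  [-1]
2. n2.env = 6  [6]
3. n3.live = 10  [terminal]
4. n2.depth = "zm"  ["zm"]
5. n4.live = 6  [6]
6. n5.env = false  [C.live > 6]
7. n6.live = 11  [11]
8. n7.acc = "mz"  [terminal]
9. n8.live = 25  [terminal]
10. n9.live = -2  [terminal]
11. n6.lab = 8  [C.live * 3 - 25]
12. n6.val = 25  [e₁.live * -2 + 21]
13. n5.tag = 19  [C.val * 3 - 56]
14. n4.lab = 17  [C.live * 2 + 5]
15. n4.val = 11  [A.tag * -1 + 30]
16. n1.depth = "ym"  ["ym"]
17. n10.wid = 5  [5]
18. n11.key = -1  [-1]
19. n11.fin = "wy"  ["wy"]
20. n12.env = -2  [D.key - 1]
21. n13.env = 20  [E₀.env + 22]
22. n14.cnt = 23  [terminal]
23. n13.depth = "zx"  ["zx"]
24. n12.depth = "zxr"  [E₁.depth ++ "r"]
25. n11.sig = 13  [13]
26. n11.acc = 16  [len(D.fin) + 14]
27. n15.env = 4  [D.sig - 9]
28. n16.acc = "um"  [terminal]
29. n17.wid = 23  [E.env * -1 + 27]
30. n18.live = 12  [B.wid * -1 + 35]
31. n19.depth = true  [terminal]
32. n20.depth = false  [terminal]
33. n18.lab = 25  [25]
34. n18.val = 12  [C.live]
35. n21.live = -1  [C₀.val * -2 + 23]
36. n22.acc = "qp"  [terminal]
37. n23.live = 1  [terminal]
38. n24.cnt = 0  [terminal]
39. n21.lab = 27  [b.live * 2 + 25]
40. n21.val = 25  [b.live * 2 + 23]
41. n17.sig = -3  [C₀.lab + C₁.val - 53]
42. n15.depth = "rm"  ["rm"]
43. n25.live = 29  [terminal]
44. n10.sig = -3  [-3]
45. n0.pre = true  [B.sig > -4]
46. n0.ok = 15  [len(E.depth) + 13]

11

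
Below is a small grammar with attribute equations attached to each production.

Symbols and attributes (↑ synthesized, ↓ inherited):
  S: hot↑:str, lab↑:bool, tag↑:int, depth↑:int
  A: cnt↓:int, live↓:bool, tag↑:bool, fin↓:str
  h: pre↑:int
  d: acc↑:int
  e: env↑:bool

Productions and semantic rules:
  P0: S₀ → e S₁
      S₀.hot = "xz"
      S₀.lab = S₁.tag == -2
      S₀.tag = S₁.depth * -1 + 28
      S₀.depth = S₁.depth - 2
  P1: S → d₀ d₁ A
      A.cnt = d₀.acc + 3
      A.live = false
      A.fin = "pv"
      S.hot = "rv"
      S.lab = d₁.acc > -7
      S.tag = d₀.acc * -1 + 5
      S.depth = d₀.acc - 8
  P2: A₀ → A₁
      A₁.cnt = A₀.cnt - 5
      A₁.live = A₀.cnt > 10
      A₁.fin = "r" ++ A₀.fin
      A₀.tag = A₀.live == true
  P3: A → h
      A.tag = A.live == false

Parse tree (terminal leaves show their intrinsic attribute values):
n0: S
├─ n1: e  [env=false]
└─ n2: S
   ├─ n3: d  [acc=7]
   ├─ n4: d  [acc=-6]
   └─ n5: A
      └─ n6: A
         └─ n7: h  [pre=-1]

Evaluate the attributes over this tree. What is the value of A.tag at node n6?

true

1. n1.env = false  [terminal]
2. n3.acc = 7  [terminal]
3. n4.acc = -6  [terminal]
4. n5.cnt = 10  [d₀.acc + 3]
5. n5.live = false  [false]
6. n5.fin = "pv"  ["pv"]
7. n6.cnt = 5  [A₀.cnt - 5]
8. n6.live = false  [A₀.cnt > 10]
9. n6.fin = "rpv"  ["r" ++ A₀.fin]
10. n7.pre = -1  [terminal]
11. n6.tag = true  [A.live == false]
12. n5.tag = false  [A₀.live == true]
13. n2.hot = "rv"  ["rv"]
14. n2.lab = true  [d₁.acc > -7]
15. n2.tag = -2  [d₀.acc * -1 + 5]
16. n2.depth = -1  [d₀.acc - 8]
17. n0.hot = "xz"  ["xz"]
18. n0.lab = true  [S₁.tag == -2]
19. n0.tag = 29  [S₁.depth * -1 + 28]
20. n0.depth = -3  [S₁.depth - 2]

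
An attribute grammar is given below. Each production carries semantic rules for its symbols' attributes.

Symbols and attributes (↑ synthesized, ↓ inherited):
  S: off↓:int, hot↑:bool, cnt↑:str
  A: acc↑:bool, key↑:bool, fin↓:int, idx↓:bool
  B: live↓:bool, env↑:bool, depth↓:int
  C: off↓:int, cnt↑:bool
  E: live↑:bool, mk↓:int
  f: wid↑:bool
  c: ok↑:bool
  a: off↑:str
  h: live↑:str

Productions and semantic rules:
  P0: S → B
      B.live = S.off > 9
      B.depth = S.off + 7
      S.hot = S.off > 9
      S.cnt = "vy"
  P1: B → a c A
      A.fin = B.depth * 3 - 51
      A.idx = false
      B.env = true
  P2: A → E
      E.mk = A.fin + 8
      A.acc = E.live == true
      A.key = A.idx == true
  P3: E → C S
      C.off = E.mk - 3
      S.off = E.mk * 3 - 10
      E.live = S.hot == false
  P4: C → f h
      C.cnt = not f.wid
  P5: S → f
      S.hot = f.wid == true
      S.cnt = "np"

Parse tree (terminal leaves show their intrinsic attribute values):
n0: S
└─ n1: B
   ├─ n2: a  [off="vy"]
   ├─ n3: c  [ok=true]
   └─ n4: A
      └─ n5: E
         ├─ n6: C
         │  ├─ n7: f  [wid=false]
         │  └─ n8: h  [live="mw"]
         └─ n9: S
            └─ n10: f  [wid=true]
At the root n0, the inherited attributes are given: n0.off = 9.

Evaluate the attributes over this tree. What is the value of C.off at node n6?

1. n0.off = 9  [given at root]
2. n1.live = false  [S.off > 9]
3. n1.depth = 16  [S.off + 7]
4. n2.off = "vy"  [terminal]
5. n3.ok = true  [terminal]
6. n4.fin = -3  [B.depth * 3 - 51]
7. n4.idx = false  [false]
8. n5.mk = 5  [A.fin + 8]
9. n6.off = 2  [E.mk - 3]
10. n7.wid = false  [terminal]
11. n8.live = "mw"  [terminal]
12. n6.cnt = true  [not f.wid]
13. n9.off = 5  [E.mk * 3 - 10]
14. n10.wid = true  [terminal]
15. n9.hot = true  [f.wid == true]
16. n9.cnt = "np"  ["np"]
17. n5.live = false  [S.hot == false]
18. n4.acc = false  [E.live == true]
19. n4.key = false  [A.idx == true]
20. n1.env = true  [true]
21. n0.hot = false  [S.off > 9]
22. n0.cnt = "vy"  ["vy"]

2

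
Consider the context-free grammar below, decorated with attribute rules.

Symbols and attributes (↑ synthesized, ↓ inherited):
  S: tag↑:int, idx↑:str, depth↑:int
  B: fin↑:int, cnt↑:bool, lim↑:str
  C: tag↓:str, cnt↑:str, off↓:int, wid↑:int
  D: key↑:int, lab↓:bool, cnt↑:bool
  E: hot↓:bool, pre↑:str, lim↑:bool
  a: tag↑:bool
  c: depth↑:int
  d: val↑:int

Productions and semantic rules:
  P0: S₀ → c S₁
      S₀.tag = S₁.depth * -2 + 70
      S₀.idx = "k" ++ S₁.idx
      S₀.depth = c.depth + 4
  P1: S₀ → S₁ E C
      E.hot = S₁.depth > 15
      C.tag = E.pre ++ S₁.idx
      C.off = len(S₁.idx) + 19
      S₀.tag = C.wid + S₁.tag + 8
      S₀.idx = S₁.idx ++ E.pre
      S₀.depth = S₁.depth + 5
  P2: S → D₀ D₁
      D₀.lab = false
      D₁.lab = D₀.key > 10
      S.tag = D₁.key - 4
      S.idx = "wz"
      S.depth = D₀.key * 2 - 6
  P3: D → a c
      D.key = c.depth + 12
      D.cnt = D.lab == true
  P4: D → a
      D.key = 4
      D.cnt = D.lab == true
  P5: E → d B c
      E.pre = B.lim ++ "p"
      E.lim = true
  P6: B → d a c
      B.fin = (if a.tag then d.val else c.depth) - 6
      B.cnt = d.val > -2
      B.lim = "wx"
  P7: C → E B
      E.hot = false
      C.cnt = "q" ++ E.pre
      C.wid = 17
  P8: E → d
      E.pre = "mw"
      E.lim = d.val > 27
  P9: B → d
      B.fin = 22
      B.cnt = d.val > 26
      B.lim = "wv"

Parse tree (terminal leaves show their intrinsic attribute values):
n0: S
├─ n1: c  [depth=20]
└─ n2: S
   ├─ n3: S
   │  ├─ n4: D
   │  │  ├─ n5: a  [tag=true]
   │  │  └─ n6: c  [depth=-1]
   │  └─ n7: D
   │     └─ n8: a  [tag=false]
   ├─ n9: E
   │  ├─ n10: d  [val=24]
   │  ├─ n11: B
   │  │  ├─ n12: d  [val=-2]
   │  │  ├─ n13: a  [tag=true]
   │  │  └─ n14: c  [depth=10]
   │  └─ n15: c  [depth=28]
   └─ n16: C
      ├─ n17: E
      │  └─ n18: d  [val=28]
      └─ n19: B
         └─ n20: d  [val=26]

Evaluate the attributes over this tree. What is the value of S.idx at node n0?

"kwzwxp"

1. n1.depth = 20  [terminal]
2. n4.lab = false  [false]
3. n5.tag = true  [terminal]
4. n6.depth = -1  [terminal]
5. n4.key = 11  [c.depth + 12]
6. n4.cnt = false  [D.lab == true]
7. n7.lab = true  [D₀.key > 10]
8. n8.tag = false  [terminal]
9. n7.key = 4  [4]
10. n7.cnt = true  [D.lab == true]
11. n3.tag = 0  [D₁.key - 4]
12. n3.idx = "wz"  ["wz"]
13. n3.depth = 16  [D₀.key * 2 - 6]
14. n9.hot = true  [S₁.depth > 15]
15. n10.val = 24  [terminal]
16. n12.val = -2  [terminal]
17. n13.tag = true  [terminal]
18. n14.depth = 10  [terminal]
19. n11.fin = -8  [(if a.tag then d.val else c.depth) - 6]
20. n11.cnt = false  [d.val > -2]
21. n11.lim = "wx"  ["wx"]
22. n15.depth = 28  [terminal]
23. n9.pre = "wxp"  [B.lim ++ "p"]
24. n9.lim = true  [true]
25. n16.tag = "wxpwz"  [E.pre ++ S₁.idx]
26. n16.off = 21  [len(S₁.idx) + 19]
27. n17.hot = false  [false]
28. n18.val = 28  [terminal]
29. n17.pre = "mw"  ["mw"]
30. n17.lim = true  [d.val > 27]
31. n20.val = 26  [terminal]
32. n19.fin = 22  [22]
33. n19.cnt = false  [d.val > 26]
34. n19.lim = "wv"  ["wv"]
35. n16.cnt = "qmw"  ["q" ++ E.pre]
36. n16.wid = 17  [17]
37. n2.tag = 25  [C.wid + S₁.tag + 8]
38. n2.idx = "wzwxp"  [S₁.idx ++ E.pre]
39. n2.depth = 21  [S₁.depth + 5]
40. n0.tag = 28  [S₁.depth * -2 + 70]
41. n0.idx = "kwzwxp"  ["k" ++ S₁.idx]
42. n0.depth = 24  [c.depth + 4]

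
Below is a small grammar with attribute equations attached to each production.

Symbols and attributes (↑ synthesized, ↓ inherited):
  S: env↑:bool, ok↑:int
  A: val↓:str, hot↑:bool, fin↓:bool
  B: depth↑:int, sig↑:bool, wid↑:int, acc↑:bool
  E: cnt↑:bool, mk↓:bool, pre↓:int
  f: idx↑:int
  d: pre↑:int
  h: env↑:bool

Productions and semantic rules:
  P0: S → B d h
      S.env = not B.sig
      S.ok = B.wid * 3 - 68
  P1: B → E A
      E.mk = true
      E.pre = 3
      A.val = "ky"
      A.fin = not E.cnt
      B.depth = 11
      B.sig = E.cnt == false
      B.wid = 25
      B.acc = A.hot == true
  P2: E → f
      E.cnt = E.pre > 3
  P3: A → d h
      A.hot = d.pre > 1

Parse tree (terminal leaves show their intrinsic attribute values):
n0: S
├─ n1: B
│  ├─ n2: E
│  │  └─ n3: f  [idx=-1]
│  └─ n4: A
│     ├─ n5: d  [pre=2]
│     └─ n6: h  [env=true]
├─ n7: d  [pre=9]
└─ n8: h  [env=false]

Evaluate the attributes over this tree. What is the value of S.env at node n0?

1. n2.mk = true  [true]
2. n2.pre = 3  [3]
3. n3.idx = -1  [terminal]
4. n2.cnt = false  [E.pre > 3]
5. n4.val = "ky"  ["ky"]
6. n4.fin = true  [not E.cnt]
7. n5.pre = 2  [terminal]
8. n6.env = true  [terminal]
9. n4.hot = true  [d.pre > 1]
10. n1.depth = 11  [11]
11. n1.sig = true  [E.cnt == false]
12. n1.wid = 25  [25]
13. n1.acc = true  [A.hot == true]
14. n7.pre = 9  [terminal]
15. n8.env = false  [terminal]
16. n0.env = false  [not B.sig]
17. n0.ok = 7  [B.wid * 3 - 68]

false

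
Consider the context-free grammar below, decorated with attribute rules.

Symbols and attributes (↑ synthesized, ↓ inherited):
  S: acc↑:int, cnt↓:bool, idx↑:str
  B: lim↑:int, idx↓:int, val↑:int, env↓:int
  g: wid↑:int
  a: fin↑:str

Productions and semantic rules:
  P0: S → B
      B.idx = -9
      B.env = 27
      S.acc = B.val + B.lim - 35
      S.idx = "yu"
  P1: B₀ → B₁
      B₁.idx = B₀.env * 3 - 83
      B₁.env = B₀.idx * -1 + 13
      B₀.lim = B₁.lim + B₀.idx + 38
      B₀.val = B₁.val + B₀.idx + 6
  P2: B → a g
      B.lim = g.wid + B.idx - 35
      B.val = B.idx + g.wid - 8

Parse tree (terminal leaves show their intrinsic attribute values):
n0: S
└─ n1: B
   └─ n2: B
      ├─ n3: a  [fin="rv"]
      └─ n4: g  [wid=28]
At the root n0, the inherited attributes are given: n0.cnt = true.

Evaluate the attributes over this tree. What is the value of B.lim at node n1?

20

1. n0.cnt = true  [given at root]
2. n1.idx = -9  [-9]
3. n1.env = 27  [27]
4. n2.idx = -2  [B₀.env * 3 - 83]
5. n2.env = 22  [B₀.idx * -1 + 13]
6. n3.fin = "rv"  [terminal]
7. n4.wid = 28  [terminal]
8. n2.lim = -9  [g.wid + B.idx - 35]
9. n2.val = 18  [B.idx + g.wid - 8]
10. n1.lim = 20  [B₁.lim + B₀.idx + 38]
11. n1.val = 15  [B₁.val + B₀.idx + 6]
12. n0.acc = 0  [B.val + B.lim - 35]
13. n0.idx = "yu"  ["yu"]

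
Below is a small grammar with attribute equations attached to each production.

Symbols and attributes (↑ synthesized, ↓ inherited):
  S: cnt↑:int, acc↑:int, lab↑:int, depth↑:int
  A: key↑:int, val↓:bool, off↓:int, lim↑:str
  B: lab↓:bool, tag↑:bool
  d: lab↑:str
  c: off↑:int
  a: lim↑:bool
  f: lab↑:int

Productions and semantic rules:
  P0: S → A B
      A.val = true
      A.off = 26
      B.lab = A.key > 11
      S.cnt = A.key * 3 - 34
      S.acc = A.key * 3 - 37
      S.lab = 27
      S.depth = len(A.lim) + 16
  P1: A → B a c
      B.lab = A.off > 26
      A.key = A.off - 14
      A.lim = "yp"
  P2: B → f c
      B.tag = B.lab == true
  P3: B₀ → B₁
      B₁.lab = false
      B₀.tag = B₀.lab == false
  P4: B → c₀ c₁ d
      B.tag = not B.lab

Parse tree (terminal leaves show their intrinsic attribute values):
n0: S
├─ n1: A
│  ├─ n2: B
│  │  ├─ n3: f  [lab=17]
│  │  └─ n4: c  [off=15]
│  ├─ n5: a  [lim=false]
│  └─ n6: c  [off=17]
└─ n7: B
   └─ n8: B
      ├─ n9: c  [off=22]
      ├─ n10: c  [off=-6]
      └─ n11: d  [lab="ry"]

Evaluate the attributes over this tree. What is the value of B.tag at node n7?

1. n1.val = true  [true]
2. n1.off = 26  [26]
3. n2.lab = false  [A.off > 26]
4. n3.lab = 17  [terminal]
5. n4.off = 15  [terminal]
6. n2.tag = false  [B.lab == true]
7. n5.lim = false  [terminal]
8. n6.off = 17  [terminal]
9. n1.key = 12  [A.off - 14]
10. n1.lim = "yp"  ["yp"]
11. n7.lab = true  [A.key > 11]
12. n8.lab = false  [false]
13. n9.off = 22  [terminal]
14. n10.off = -6  [terminal]
15. n11.lab = "ry"  [terminal]
16. n8.tag = true  [not B.lab]
17. n7.tag = false  [B₀.lab == false]
18. n0.cnt = 2  [A.key * 3 - 34]
19. n0.acc = -1  [A.key * 3 - 37]
20. n0.lab = 27  [27]
21. n0.depth = 18  [len(A.lim) + 16]

false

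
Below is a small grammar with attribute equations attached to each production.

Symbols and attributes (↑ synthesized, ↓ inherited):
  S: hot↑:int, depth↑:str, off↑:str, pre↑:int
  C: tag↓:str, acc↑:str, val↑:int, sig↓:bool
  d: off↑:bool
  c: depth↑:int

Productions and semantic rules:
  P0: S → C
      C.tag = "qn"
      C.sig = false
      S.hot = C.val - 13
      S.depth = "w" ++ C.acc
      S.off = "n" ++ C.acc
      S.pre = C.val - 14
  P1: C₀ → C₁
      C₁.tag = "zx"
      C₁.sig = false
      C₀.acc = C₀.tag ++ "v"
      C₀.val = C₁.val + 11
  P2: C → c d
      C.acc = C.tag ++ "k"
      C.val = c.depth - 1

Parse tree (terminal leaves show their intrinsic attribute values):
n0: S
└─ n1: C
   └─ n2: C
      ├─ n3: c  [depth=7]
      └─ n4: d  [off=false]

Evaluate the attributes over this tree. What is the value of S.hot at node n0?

1. n1.tag = "qn"  ["qn"]
2. n1.sig = false  [false]
3. n2.tag = "zx"  ["zx"]
4. n2.sig = false  [false]
5. n3.depth = 7  [terminal]
6. n4.off = false  [terminal]
7. n2.acc = "zxk"  [C.tag ++ "k"]
8. n2.val = 6  [c.depth - 1]
9. n1.acc = "qnv"  [C₀.tag ++ "v"]
10. n1.val = 17  [C₁.val + 11]
11. n0.hot = 4  [C.val - 13]
12. n0.depth = "wqnv"  ["w" ++ C.acc]
13. n0.off = "nqnv"  ["n" ++ C.acc]
14. n0.pre = 3  [C.val - 14]

4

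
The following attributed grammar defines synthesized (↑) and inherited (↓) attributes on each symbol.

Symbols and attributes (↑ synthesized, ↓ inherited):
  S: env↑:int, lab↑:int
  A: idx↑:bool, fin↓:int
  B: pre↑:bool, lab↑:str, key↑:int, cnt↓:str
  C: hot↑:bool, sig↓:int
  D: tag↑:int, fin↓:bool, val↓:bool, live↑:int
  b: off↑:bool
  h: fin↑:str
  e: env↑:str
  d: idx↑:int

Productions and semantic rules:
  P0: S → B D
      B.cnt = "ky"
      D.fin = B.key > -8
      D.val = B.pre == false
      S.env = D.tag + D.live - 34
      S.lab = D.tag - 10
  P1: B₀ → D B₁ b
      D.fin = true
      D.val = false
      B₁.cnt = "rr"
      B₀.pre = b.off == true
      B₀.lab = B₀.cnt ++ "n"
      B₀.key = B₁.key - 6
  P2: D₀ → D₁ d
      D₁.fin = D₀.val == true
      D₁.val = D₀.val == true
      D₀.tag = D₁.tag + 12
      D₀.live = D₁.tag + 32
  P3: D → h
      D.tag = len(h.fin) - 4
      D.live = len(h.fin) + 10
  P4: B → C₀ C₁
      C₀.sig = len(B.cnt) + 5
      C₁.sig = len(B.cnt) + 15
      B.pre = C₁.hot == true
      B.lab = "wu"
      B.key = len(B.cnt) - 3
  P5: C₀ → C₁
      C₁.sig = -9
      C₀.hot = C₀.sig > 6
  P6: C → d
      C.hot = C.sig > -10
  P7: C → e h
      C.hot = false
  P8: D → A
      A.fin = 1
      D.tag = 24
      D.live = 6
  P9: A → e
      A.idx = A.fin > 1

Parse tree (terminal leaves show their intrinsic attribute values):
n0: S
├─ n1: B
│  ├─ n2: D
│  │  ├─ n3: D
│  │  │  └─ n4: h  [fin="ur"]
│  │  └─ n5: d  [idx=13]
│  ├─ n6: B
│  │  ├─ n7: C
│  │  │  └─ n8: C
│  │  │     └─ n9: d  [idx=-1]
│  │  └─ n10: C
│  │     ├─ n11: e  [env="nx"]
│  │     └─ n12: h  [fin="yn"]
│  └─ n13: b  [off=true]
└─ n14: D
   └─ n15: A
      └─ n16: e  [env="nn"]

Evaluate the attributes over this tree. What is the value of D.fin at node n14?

true

1. n1.cnt = "ky"  ["ky"]
2. n2.fin = true  [true]
3. n2.val = false  [false]
4. n3.fin = false  [D₀.val == true]
5. n3.val = false  [D₀.val == true]
6. n4.fin = "ur"  [terminal]
7. n3.tag = -2  [len(h.fin) - 4]
8. n3.live = 12  [len(h.fin) + 10]
9. n5.idx = 13  [terminal]
10. n2.tag = 10  [D₁.tag + 12]
11. n2.live = 30  [D₁.tag + 32]
12. n6.cnt = "rr"  ["rr"]
13. n7.sig = 7  [len(B.cnt) + 5]
14. n8.sig = -9  [-9]
15. n9.idx = -1  [terminal]
16. n8.hot = true  [C.sig > -10]
17. n7.hot = true  [C₀.sig > 6]
18. n10.sig = 17  [len(B.cnt) + 15]
19. n11.env = "nx"  [terminal]
20. n12.fin = "yn"  [terminal]
21. n10.hot = false  [false]
22. n6.pre = false  [C₁.hot == true]
23. n6.lab = "wu"  ["wu"]
24. n6.key = -1  [len(B.cnt) - 3]
25. n13.off = true  [terminal]
26. n1.pre = true  [b.off == true]
27. n1.lab = "kyn"  [B₀.cnt ++ "n"]
28. n1.key = -7  [B₁.key - 6]
29. n14.fin = true  [B.key > -8]
30. n14.val = false  [B.pre == false]
31. n15.fin = 1  [1]
32. n16.env = "nn"  [terminal]
33. n15.idx = false  [A.fin > 1]
34. n14.tag = 24  [24]
35. n14.live = 6  [6]
36. n0.env = -4  [D.tag + D.live - 34]
37. n0.lab = 14  [D.tag - 10]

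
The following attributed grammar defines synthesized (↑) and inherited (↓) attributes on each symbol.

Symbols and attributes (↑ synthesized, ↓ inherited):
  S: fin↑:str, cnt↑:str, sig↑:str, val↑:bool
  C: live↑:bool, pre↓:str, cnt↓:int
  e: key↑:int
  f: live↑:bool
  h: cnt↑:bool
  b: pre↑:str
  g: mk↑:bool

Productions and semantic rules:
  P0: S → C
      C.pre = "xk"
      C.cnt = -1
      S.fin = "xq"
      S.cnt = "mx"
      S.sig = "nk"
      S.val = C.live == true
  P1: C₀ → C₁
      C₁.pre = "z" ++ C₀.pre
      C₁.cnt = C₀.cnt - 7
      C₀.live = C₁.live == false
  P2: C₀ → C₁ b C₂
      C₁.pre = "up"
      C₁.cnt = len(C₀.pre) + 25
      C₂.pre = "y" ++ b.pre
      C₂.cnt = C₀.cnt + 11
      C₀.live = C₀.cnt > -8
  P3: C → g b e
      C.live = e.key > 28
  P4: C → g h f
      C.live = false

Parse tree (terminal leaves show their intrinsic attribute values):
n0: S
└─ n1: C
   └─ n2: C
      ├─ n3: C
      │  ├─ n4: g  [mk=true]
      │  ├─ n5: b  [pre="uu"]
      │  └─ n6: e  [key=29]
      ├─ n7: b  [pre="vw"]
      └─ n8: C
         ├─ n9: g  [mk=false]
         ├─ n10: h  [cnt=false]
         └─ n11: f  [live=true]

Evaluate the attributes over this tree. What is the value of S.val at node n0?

true

1. n1.pre = "xk"  ["xk"]
2. n1.cnt = -1  [-1]
3. n2.pre = "zxk"  ["z" ++ C₀.pre]
4. n2.cnt = -8  [C₀.cnt - 7]
5. n3.pre = "up"  ["up"]
6. n3.cnt = 28  [len(C₀.pre) + 25]
7. n4.mk = true  [terminal]
8. n5.pre = "uu"  [terminal]
9. n6.key = 29  [terminal]
10. n3.live = true  [e.key > 28]
11. n7.pre = "vw"  [terminal]
12. n8.pre = "yvw"  ["y" ++ b.pre]
13. n8.cnt = 3  [C₀.cnt + 11]
14. n9.mk = false  [terminal]
15. n10.cnt = false  [terminal]
16. n11.live = true  [terminal]
17. n8.live = false  [false]
18. n2.live = false  [C₀.cnt > -8]
19. n1.live = true  [C₁.live == false]
20. n0.fin = "xq"  ["xq"]
21. n0.cnt = "mx"  ["mx"]
22. n0.sig = "nk"  ["nk"]
23. n0.val = true  [C.live == true]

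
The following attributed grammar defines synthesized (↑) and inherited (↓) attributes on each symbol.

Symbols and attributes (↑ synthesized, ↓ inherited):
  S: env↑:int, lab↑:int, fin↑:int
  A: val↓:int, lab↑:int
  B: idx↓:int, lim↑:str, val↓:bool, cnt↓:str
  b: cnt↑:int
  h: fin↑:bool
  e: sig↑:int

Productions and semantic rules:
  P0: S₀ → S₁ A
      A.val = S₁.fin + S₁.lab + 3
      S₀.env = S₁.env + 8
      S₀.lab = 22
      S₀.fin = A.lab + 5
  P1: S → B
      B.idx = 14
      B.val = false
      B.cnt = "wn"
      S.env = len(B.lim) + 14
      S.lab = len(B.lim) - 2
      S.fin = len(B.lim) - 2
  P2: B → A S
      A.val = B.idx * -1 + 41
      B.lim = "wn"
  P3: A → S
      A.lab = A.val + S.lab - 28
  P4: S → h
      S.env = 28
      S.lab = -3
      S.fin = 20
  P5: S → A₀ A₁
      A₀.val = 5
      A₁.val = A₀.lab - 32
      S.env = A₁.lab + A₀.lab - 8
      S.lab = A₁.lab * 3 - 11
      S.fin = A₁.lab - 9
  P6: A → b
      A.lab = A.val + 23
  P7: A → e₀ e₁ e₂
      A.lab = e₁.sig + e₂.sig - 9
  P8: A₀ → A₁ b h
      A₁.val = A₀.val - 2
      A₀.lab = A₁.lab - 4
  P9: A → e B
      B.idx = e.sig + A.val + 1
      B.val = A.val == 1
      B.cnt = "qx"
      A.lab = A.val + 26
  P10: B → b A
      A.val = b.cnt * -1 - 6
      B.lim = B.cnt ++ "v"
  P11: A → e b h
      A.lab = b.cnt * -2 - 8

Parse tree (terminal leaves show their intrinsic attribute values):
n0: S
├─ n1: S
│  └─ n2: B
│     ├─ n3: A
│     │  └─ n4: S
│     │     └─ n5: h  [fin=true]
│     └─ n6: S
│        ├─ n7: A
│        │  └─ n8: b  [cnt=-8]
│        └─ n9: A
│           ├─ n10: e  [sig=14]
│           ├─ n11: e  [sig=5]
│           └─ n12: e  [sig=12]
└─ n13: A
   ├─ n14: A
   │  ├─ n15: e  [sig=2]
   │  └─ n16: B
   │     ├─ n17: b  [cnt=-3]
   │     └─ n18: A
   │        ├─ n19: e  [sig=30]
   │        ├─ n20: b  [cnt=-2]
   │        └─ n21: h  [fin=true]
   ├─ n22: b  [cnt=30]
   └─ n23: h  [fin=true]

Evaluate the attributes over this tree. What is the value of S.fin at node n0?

28

1. n2.idx = 14  [14]
2. n2.val = false  [false]
3. n2.cnt = "wn"  ["wn"]
4. n3.val = 27  [B.idx * -1 + 41]
5. n5.fin = true  [terminal]
6. n4.env = 28  [28]
7. n4.lab = -3  [-3]
8. n4.fin = 20  [20]
9. n3.lab = -4  [A.val + S.lab - 28]
10. n7.val = 5  [5]
11. n8.cnt = -8  [terminal]
12. n7.lab = 28  [A.val + 23]
13. n9.val = -4  [A₀.lab - 32]
14. n10.sig = 14  [terminal]
15. n11.sig = 5  [terminal]
16. n12.sig = 12  [terminal]
17. n9.lab = 8  [e₁.sig + e₂.sig - 9]
18. n6.env = 28  [A₁.lab + A₀.lab - 8]
19. n6.lab = 13  [A₁.lab * 3 - 11]
20. n6.fin = -1  [A₁.lab - 9]
21. n2.lim = "wn"  ["wn"]
22. n1.env = 16  [len(B.lim) + 14]
23. n1.lab = 0  [len(B.lim) - 2]
24. n1.fin = 0  [len(B.lim) - 2]
25. n13.val = 3  [S₁.fin + S₁.lab + 3]
26. n14.val = 1  [A₀.val - 2]
27. n15.sig = 2  [terminal]
28. n16.idx = 4  [e.sig + A.val + 1]
29. n16.val = true  [A.val == 1]
30. n16.cnt = "qx"  ["qx"]
31. n17.cnt = -3  [terminal]
32. n18.val = -3  [b.cnt * -1 - 6]
33. n19.sig = 30  [terminal]
34. n20.cnt = -2  [terminal]
35. n21.fin = true  [terminal]
36. n18.lab = -4  [b.cnt * -2 - 8]
37. n16.lim = "qxv"  [B.cnt ++ "v"]
38. n14.lab = 27  [A.val + 26]
39. n22.cnt = 30  [terminal]
40. n23.fin = true  [terminal]
41. n13.lab = 23  [A₁.lab - 4]
42. n0.env = 24  [S₁.env + 8]
43. n0.lab = 22  [22]
44. n0.fin = 28  [A.lab + 5]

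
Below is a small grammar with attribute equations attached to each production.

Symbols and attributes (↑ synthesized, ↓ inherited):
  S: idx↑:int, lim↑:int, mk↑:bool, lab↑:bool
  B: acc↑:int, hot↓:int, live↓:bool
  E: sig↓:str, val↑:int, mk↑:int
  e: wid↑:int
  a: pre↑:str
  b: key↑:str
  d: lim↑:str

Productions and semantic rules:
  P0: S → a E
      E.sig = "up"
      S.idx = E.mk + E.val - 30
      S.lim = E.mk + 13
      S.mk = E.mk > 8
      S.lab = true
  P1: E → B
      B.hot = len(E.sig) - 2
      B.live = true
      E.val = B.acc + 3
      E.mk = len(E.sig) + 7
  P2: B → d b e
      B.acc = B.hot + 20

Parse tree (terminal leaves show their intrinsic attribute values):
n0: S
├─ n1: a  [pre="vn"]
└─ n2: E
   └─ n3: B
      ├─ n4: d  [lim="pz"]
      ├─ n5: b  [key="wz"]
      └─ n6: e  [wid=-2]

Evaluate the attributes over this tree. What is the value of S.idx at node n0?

2

1. n1.pre = "vn"  [terminal]
2. n2.sig = "up"  ["up"]
3. n3.hot = 0  [len(E.sig) - 2]
4. n3.live = true  [true]
5. n4.lim = "pz"  [terminal]
6. n5.key = "wz"  [terminal]
7. n6.wid = -2  [terminal]
8. n3.acc = 20  [B.hot + 20]
9. n2.val = 23  [B.acc + 3]
10. n2.mk = 9  [len(E.sig) + 7]
11. n0.idx = 2  [E.mk + E.val - 30]
12. n0.lim = 22  [E.mk + 13]
13. n0.mk = true  [E.mk > 8]
14. n0.lab = true  [true]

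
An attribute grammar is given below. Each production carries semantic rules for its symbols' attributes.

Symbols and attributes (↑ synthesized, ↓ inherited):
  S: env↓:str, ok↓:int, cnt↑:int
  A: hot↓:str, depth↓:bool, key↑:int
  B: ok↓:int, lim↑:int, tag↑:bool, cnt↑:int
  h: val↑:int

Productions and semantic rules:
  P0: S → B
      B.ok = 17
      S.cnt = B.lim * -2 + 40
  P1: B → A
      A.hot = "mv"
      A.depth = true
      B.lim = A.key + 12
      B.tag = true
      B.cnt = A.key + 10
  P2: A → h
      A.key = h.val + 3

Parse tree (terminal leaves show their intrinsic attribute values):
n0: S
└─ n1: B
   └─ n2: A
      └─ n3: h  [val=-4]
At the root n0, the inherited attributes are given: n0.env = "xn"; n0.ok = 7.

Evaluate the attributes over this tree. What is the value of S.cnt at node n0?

18

1. n0.env = "xn"  [given at root]
2. n0.ok = 7  [given at root]
3. n1.ok = 17  [17]
4. n2.hot = "mv"  ["mv"]
5. n2.depth = true  [true]
6. n3.val = -4  [terminal]
7. n2.key = -1  [h.val + 3]
8. n1.lim = 11  [A.key + 12]
9. n1.tag = true  [true]
10. n1.cnt = 9  [A.key + 10]
11. n0.cnt = 18  [B.lim * -2 + 40]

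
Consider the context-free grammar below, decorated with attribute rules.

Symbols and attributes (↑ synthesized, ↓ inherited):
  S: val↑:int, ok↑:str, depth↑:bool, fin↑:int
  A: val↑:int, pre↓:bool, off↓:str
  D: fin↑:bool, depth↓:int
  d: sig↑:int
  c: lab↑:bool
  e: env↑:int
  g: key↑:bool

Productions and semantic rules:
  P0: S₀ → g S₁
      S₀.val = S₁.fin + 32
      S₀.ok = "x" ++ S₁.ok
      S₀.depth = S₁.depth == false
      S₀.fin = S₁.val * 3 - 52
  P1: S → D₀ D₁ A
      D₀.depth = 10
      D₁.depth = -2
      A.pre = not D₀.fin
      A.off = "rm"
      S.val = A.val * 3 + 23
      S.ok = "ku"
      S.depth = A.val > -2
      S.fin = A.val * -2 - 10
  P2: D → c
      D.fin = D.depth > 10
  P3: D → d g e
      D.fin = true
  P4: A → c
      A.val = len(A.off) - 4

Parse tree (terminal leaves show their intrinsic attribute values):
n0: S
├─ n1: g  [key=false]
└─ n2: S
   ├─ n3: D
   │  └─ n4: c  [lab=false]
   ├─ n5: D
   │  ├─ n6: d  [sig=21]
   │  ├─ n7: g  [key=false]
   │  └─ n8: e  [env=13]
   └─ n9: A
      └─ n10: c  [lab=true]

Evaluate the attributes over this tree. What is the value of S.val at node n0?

1. n1.key = false  [terminal]
2. n3.depth = 10  [10]
3. n4.lab = false  [terminal]
4. n3.fin = false  [D.depth > 10]
5. n5.depth = -2  [-2]
6. n6.sig = 21  [terminal]
7. n7.key = false  [terminal]
8. n8.env = 13  [terminal]
9. n5.fin = true  [true]
10. n9.pre = true  [not D₀.fin]
11. n9.off = "rm"  ["rm"]
12. n10.lab = true  [terminal]
13. n9.val = -2  [len(A.off) - 4]
14. n2.val = 17  [A.val * 3 + 23]
15. n2.ok = "ku"  ["ku"]
16. n2.depth = false  [A.val > -2]
17. n2.fin = -6  [A.val * -2 - 10]
18. n0.val = 26  [S₁.fin + 32]
19. n0.ok = "xku"  ["x" ++ S₁.ok]
20. n0.depth = true  [S₁.depth == false]
21. n0.fin = -1  [S₁.val * 3 - 52]

26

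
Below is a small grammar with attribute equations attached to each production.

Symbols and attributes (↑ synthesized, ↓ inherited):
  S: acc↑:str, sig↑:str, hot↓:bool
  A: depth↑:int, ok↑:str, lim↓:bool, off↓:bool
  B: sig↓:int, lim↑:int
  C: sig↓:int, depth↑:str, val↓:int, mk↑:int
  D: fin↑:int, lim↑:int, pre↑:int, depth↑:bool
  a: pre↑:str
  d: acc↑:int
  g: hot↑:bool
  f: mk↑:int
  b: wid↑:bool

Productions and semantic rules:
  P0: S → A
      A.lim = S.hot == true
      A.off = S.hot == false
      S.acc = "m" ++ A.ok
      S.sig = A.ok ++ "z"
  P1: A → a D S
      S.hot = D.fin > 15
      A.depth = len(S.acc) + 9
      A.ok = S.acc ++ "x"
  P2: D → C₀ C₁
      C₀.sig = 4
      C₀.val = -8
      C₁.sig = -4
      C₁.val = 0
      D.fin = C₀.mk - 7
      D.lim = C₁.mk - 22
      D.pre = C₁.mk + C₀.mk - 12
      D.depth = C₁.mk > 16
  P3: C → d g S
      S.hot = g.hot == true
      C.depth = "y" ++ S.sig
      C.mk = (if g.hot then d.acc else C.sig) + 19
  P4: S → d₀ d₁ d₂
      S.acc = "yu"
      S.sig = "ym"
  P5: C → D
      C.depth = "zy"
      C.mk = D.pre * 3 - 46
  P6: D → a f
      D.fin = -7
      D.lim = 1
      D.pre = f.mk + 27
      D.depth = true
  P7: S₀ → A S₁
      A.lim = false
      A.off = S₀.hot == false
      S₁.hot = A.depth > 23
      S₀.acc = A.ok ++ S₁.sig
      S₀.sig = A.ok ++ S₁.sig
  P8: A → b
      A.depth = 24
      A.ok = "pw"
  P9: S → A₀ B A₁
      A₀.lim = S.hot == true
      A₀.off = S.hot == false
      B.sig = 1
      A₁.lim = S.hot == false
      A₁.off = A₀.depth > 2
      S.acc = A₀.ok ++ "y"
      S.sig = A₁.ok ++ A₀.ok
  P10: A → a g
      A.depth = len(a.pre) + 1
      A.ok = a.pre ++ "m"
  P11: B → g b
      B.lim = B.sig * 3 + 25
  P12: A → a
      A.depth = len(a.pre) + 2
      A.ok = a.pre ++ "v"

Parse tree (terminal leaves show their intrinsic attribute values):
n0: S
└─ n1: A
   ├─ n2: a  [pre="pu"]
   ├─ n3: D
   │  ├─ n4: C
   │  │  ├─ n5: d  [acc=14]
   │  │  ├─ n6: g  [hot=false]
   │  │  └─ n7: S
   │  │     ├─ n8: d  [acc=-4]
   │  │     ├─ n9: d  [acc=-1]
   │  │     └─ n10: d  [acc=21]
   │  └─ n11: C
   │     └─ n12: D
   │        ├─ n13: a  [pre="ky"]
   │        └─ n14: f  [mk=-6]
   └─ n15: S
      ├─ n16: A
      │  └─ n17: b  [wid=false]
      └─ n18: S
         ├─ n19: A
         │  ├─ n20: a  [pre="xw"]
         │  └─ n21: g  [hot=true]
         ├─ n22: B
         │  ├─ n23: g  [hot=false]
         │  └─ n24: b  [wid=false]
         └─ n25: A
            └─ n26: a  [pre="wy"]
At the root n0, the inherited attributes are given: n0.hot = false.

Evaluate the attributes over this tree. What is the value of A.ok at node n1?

"pwwyvxwmx"

1. n0.hot = false  [given at root]
2. n1.lim = false  [S.hot == true]
3. n1.off = true  [S.hot == false]
4. n2.pre = "pu"  [terminal]
5. n4.sig = 4  [4]
6. n4.val = -8  [-8]
7. n5.acc = 14  [terminal]
8. n6.hot = false  [terminal]
9. n7.hot = false  [g.hot == true]
10. n8.acc = -4  [terminal]
11. n9.acc = -1  [terminal]
12. n10.acc = 21  [terminal]
13. n7.acc = "yu"  ["yu"]
14. n7.sig = "ym"  ["ym"]
15. n4.depth = "yym"  ["y" ++ S.sig]
16. n4.mk = 23  [(if g.hot then d.acc else C.sig) + 19]
17. n11.sig = -4  [-4]
18. n11.val = 0  [0]
19. n13.pre = "ky"  [terminal]
20. n14.mk = -6  [terminal]
21. n12.fin = -7  [-7]
22. n12.lim = 1  [1]
23. n12.pre = 21  [f.mk + 27]
24. n12.depth = true  [true]
25. n11.depth = "zy"  ["zy"]
26. n11.mk = 17  [D.pre * 3 - 46]
27. n3.fin = 16  [C₀.mk - 7]
28. n3.lim = -5  [C₁.mk - 22]
29. n3.pre = 28  [C₁.mk + C₀.mk - 12]
30. n3.depth = true  [C₁.mk > 16]
31. n15.hot = true  [D.fin > 15]
32. n16.lim = false  [false]
33. n16.off = false  [S₀.hot == false]
34. n17.wid = false  [terminal]
35. n16.depth = 24  [24]
36. n16.ok = "pw"  ["pw"]
37. n18.hot = true  [A.depth > 23]
38. n19.lim = true  [S.hot == true]
39. n19.off = false  [S.hot == false]
40. n20.pre = "xw"  [terminal]
41. n21.hot = true  [terminal]
42. n19.depth = 3  [len(a.pre) + 1]
43. n19.ok = "xwm"  [a.pre ++ "m"]
44. n22.sig = 1  [1]
45. n23.hot = false  [terminal]
46. n24.wid = false  [terminal]
47. n22.lim = 28  [B.sig * 3 + 25]
48. n25.lim = false  [S.hot == false]
49. n25.off = true  [A₀.depth > 2]
50. n26.pre = "wy"  [terminal]
51. n25.depth = 4  [len(a.pre) + 2]
52. n25.ok = "wyv"  [a.pre ++ "v"]
53. n18.acc = "xwmy"  [A₀.ok ++ "y"]
54. n18.sig = "wyvxwm"  [A₁.ok ++ A₀.ok]
55. n15.acc = "pwwyvxwm"  [A.ok ++ S₁.sig]
56. n15.sig = "pwwyvxwm"  [A.ok ++ S₁.sig]
57. n1.depth = 17  [len(S.acc) + 9]
58. n1.ok = "pwwyvxwmx"  [S.acc ++ "x"]
59. n0.acc = "mpwwyvxwmx"  ["m" ++ A.ok]
60. n0.sig = "pwwyvxwmxz"  [A.ok ++ "z"]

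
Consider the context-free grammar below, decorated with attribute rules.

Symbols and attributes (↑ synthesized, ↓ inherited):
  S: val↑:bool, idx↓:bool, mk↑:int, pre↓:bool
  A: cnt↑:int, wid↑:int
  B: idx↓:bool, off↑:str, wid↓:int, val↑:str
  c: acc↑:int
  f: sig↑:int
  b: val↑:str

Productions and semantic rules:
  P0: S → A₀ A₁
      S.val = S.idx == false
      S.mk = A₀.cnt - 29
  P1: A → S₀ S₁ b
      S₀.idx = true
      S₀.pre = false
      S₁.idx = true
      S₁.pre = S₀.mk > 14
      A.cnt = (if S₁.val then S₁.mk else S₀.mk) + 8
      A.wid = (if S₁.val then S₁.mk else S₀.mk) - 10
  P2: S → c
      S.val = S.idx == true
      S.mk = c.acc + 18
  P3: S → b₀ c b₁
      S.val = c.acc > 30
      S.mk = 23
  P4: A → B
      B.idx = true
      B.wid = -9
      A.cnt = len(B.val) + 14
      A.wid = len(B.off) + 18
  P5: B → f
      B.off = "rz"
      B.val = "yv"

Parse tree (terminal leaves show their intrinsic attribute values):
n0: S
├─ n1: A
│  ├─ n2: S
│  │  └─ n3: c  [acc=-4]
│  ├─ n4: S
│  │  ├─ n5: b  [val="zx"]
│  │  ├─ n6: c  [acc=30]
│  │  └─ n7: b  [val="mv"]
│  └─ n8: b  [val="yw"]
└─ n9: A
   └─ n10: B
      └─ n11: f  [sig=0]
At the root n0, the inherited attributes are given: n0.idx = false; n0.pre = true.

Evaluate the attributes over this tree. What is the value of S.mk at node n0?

1. n0.idx = false  [given at root]
2. n0.pre = true  [given at root]
3. n2.idx = true  [true]
4. n2.pre = false  [false]
5. n3.acc = -4  [terminal]
6. n2.val = true  [S.idx == true]
7. n2.mk = 14  [c.acc + 18]
8. n4.idx = true  [true]
9. n4.pre = false  [S₀.mk > 14]
10. n5.val = "zx"  [terminal]
11. n6.acc = 30  [terminal]
12. n7.val = "mv"  [terminal]
13. n4.val = false  [c.acc > 30]
14. n4.mk = 23  [23]
15. n8.val = "yw"  [terminal]
16. n1.cnt = 22  [(if S₁.val then S₁.mk else S₀.mk) + 8]
17. n1.wid = 4  [(if S₁.val then S₁.mk else S₀.mk) - 10]
18. n10.idx = true  [true]
19. n10.wid = -9  [-9]
20. n11.sig = 0  [terminal]
21. n10.off = "rz"  ["rz"]
22. n10.val = "yv"  ["yv"]
23. n9.cnt = 16  [len(B.val) + 14]
24. n9.wid = 20  [len(B.off) + 18]
25. n0.val = true  [S.idx == false]
26. n0.mk = -7  [A₀.cnt - 29]

-7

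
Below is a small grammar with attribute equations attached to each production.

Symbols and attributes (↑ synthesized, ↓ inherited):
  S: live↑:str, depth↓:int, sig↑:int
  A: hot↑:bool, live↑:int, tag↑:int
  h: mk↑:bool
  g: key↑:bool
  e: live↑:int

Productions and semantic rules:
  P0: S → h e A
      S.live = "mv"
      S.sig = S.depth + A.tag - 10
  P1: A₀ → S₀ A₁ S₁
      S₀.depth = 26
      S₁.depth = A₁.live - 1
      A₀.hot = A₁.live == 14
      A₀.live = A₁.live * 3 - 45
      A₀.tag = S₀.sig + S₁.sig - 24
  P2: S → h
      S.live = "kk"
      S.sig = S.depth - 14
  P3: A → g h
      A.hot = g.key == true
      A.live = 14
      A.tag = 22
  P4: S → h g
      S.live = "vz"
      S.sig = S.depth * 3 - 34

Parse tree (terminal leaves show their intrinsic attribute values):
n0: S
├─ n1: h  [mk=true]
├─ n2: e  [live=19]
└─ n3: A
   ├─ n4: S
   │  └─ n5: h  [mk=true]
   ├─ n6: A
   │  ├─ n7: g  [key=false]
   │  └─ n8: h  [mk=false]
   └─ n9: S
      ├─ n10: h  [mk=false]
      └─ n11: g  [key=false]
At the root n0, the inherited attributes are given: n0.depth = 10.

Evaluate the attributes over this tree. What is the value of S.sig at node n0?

-7

1. n0.depth = 10  [given at root]
2. n1.mk = true  [terminal]
3. n2.live = 19  [terminal]
4. n4.depth = 26  [26]
5. n5.mk = true  [terminal]
6. n4.live = "kk"  ["kk"]
7. n4.sig = 12  [S.depth - 14]
8. n7.key = false  [terminal]
9. n8.mk = false  [terminal]
10. n6.hot = false  [g.key == true]
11. n6.live = 14  [14]
12. n6.tag = 22  [22]
13. n9.depth = 13  [A₁.live - 1]
14. n10.mk = false  [terminal]
15. n11.key = false  [terminal]
16. n9.live = "vz"  ["vz"]
17. n9.sig = 5  [S.depth * 3 - 34]
18. n3.hot = true  [A₁.live == 14]
19. n3.live = -3  [A₁.live * 3 - 45]
20. n3.tag = -7  [S₀.sig + S₁.sig - 24]
21. n0.live = "mv"  ["mv"]
22. n0.sig = -7  [S.depth + A.tag - 10]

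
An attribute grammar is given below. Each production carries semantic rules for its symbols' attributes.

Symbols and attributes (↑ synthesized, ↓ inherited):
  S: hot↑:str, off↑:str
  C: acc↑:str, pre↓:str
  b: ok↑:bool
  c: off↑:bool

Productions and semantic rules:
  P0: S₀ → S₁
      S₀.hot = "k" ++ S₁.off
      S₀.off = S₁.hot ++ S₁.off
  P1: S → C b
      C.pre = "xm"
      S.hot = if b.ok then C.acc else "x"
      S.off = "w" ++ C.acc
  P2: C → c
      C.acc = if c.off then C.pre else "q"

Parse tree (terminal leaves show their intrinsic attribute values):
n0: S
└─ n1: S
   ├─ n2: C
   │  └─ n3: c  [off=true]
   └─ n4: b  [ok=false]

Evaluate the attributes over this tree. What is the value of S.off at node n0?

1. n2.pre = "xm"  ["xm"]
2. n3.off = true  [terminal]
3. n2.acc = "xm"  [if c.off then C.pre else "q"]
4. n4.ok = false  [terminal]
5. n1.hot = "x"  [if b.ok then C.acc else "x"]
6. n1.off = "wxm"  ["w" ++ C.acc]
7. n0.hot = "kwxm"  ["k" ++ S₁.off]
8. n0.off = "xwxm"  [S₁.hot ++ S₁.off]

"xwxm"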